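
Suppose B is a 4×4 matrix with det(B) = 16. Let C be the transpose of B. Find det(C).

|C| = 16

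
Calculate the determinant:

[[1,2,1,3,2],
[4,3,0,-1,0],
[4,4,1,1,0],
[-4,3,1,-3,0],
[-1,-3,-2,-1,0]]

Expand along column 5 (it has 4 zeros):
  + (2) · M_15   where M_15 = det([4 3 0 -1; 4 4 1 1; -4 3 1 -3; -1 -3 -2 -1]) = -49
det = (+1)·(2)·(-49) = -98

The determinant is -98.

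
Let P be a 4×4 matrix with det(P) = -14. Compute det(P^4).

det(P^4) = (det P)^4 = (-14)^4 = 38416

The determinant is 38416.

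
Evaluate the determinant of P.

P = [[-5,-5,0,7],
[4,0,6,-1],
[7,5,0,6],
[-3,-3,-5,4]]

1362

Expand along column 3 (it has 2 zeros):
  − (6) · M_23   where M_23 = det([-5 -5 7; 7 5 6; -3 -3 4]) = -2
  − (-5) · M_43   where M_43 = det([-5 -5 7; 4 0 -1; 7 5 6]) = 270
det = (-1)·(6)·(-2) + (-1)·(-5)·(270) = 1362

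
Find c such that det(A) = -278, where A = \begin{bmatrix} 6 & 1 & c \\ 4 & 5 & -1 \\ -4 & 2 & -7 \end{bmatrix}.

-4

Expanding along the column containing c, det(A) is linear in c: det(A) = (28)·c + (-166).
Set (28)·c + (-166) = -278  ⇒  (28)·c = -112  ⇒  c = -4.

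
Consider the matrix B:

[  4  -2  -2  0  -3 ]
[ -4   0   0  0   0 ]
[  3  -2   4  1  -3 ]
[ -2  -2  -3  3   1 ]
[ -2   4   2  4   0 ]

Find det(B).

1744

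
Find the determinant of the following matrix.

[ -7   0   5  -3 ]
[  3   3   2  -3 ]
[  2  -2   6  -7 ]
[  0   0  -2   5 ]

Expand along row 4 (it has 2 zeros):
  − (-2) · M_43   where M_43 = det([-7 0 -3; 3 3 -3; 2 -2 -7]) = 225
  + (5) · M_44   where M_44 = det([-7 0 5; 3 3 2; 2 -2 6]) = -214
det = (-1)·(-2)·(225) + (+1)·(5)·(-214) = -620

The determinant is -620.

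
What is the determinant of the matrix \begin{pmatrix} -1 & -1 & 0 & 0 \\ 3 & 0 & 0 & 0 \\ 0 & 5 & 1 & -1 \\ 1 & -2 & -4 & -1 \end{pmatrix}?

The determinant is -15.

The matrix is block lower-triangular with a 2×2 block and a 2×2 block on the diagonal, so its determinant equals the product of the determinants of the diagonal blocks.
det of the 2×2 block = 3
det of the 2×2 block = -5
det = (3)·(-5) = -15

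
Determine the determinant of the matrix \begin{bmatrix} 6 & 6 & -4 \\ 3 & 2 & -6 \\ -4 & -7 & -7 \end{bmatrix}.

Expand along column 1:
  + 6 · |2 -6; -7 -7| = 6·(-14 − 42) = -336
  − 3 · |6 -4; -7 -7| = −3·(-42 − 28) = 210
  + (-4) · |6 -4; 2 -6| = (-4)·(-36 − (-8)) = 112
Sum: (-336) + (210) + (112) = -14

The determinant is -14.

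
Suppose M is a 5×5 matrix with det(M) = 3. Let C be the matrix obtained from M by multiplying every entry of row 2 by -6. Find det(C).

The determinant is -18.

Scaling one row by -6 multiplies the determinant by -6.
det(C) = (-6)·(3) = -18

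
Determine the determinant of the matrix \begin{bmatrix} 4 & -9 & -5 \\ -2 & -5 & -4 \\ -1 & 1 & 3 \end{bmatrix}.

-99

Expand along column 1:
  + 4 · |-5 -4; 1 3| = 4·(-15 − (-4)) = -44
  − (-2) · |-9 -5; 1 3| = −(-2)·(-27 − (-5)) = -44
  + (-1) · |-9 -5; -5 -4| = (-1)·(36 − 25) = -11
Sum: (-44) + (-44) + (-11) = -99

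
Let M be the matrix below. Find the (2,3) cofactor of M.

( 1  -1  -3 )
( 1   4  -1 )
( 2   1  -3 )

Delete row 2 and column 3; the remaining 2×2 submatrix is [1 -1; 2 1].
Its determinant is 1·1 − (-1)·2 = 3.
The cofactor carries sign (−1)^(2+3) = −1, so C_{2,3} = −(3) = -3.

-3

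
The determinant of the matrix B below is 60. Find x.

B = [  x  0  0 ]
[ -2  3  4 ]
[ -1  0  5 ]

Expanding along the row containing x, det(B) is linear in x: det(B) = (15)·x + (0).
Set (15)·x + (0) = 60  ⇒  (15)·x = 60  ⇒  x = 4.

4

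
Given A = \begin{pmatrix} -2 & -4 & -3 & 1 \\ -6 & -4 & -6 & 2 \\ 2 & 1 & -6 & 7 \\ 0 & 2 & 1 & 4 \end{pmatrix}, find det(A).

|A| = 566

Expand along row 4 (it has 1 zero):
  + (2) · M_42   where M_42 = det([-2 -3 1; -6 -6 2; 2 -6 7]) = -30
  − (1) · M_43   where M_43 = det([-2 -4 1; -6 -4 2; 2 1 7]) = -122
  + (4) · M_44   where M_44 = det([-2 -4 -3; -6 -4 -6; 2 1 -6]) = 126
det = (+1)·(2)·(-30) + (-1)·(1)·(-122) + (+1)·(4)·(126) = 566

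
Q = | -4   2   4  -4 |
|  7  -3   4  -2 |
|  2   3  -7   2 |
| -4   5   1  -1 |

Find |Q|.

det(Q) = 666

Expand along row 1:
  + (-4) · M_11   where M_11 = det([-3 4 -2; 3 -7 2; 5 1 -1]) = -39
  − (2) · M_12   where M_12 = det([7 4 -2; 2 -7 2; -4 1 -1]) = 63
  + (4) · M_13   where M_13 = det([7 -3 -2; 2 3 2; -4 5 -1]) = -117
  − (-4) · M_14   where M_14 = det([7 -3 4; 2 3 -7; -4 5 1]) = 276
det = (+1)·(-4)·(-39) + (-1)·(2)·(63) + (+1)·(4)·(-117) + (-1)·(-4)·(276) = 666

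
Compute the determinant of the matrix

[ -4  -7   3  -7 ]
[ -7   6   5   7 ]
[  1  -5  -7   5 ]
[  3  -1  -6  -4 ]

Expand along row 1:
  + (-4) · M_11   where M_11 = det([6 5 7; -5 -7 5; -1 -6 -4]) = 384
  − (-7) · M_12   where M_12 = det([-7 5 7; 1 -7 5; 3 -6 -4]) = -206
  + (3) · M_13   where M_13 = det([-7 6 7; 1 -5 5; 3 -1 -4]) = 37
  − (-7) · M_14   where M_14 = det([-7 6 5; 1 -5 -7; 3 -1 -6]) = -181
det = (+1)·(-4)·(384) + (-1)·(-7)·(-206) + (+1)·(3)·(37) + (-1)·(-7)·(-181) = -4134

The determinant is -4134.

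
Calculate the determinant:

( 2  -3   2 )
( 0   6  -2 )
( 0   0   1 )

The matrix is upper triangular, so the determinant is the product of the diagonal entries:
det = (2) · (6) · (1) = 12

The determinant is 12.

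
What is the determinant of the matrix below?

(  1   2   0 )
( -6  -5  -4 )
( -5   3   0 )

52

Expand along column 3:
  − (-4) · |1 2; -5 3| = −(-4)·(3 − (-10)) = 52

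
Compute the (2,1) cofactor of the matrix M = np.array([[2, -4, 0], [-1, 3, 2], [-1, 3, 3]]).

Delete row 2 and column 1; the remaining 2×2 submatrix is [-4 0; 3 3].
Its determinant is (-4)·3 − 0·3 = -12.
The cofactor carries sign (−1)^(2+1) = −1, so C_{2,1} = −(-12) = 12.

12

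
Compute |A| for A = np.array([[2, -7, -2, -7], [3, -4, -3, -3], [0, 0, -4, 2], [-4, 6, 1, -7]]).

Expand along row 3 (it has 2 zeros):
  + (-4) · M_33   where M_33 = det([2 -7 -7; 3 -4 -3; -4 6 -7]) = -153
  − (2) · M_34   where M_34 = det([2 -7 -2; 3 -4 -3; -4 6 1]) = -39
det = (+1)·(-4)·(-153) + (-1)·(2)·(-39) = 690

690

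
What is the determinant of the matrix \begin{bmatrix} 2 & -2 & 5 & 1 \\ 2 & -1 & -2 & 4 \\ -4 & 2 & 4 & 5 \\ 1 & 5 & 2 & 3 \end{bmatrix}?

The determinant is -1079.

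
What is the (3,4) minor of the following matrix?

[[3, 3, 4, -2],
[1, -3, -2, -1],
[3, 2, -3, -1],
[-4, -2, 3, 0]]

-80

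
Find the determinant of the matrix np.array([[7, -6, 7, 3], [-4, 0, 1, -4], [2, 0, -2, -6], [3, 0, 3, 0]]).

Expand along column 2 (it has 3 zeros):
  − (-6) · M_12   where M_12 = det([-4 1 -4; 2 -2 -6; 3 3 0]) = -138
det = (-1)·(-6)·(-138) = -828

The determinant is -828.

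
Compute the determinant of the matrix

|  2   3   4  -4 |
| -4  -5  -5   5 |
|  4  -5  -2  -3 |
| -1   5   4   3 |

Expand along row 1:
  + (2) · M_11   where M_11 = det([-5 -5 5; -5 -2 -3; 5 4 3]) = -80
  − (3) · M_12   where M_12 = det([-4 -5 5; 4 -2 -3; -1 4 3]) = 91
  + (4) · M_13   where M_13 = det([-4 -5 5; 4 -5 -3; -1 5 3]) = 120
  − (-4) · M_14   where M_14 = det([-4 -5 -5; 4 -5 -2; -1 5 4]) = 35
det = (+1)·(2)·(-80) + (-1)·(3)·(91) + (+1)·(4)·(120) + (-1)·(-4)·(35) = 187

The determinant is 187.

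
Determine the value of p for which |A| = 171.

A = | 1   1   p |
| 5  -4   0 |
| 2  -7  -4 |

Expanding along the column containing p, det(A) is linear in p: det(A) = (-27)·p + (36).
Set (-27)·p + (36) = 171  ⇒  (-27)·p = 135  ⇒  p = -5.

p = -5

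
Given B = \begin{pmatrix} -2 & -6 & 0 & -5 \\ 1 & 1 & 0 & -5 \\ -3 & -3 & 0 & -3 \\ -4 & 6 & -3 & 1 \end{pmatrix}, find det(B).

Expand along column 3 (it has 3 zeros):
  − (-3) · M_43   where M_43 = det([-2 -6 -5; 1 1 -5; -3 -3 -3]) = -72
det = (-1)·(-3)·(-72) = -216

-216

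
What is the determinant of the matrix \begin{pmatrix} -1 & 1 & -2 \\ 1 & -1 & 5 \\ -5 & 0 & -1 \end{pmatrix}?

-15

Expand along column 2:
  − 1 · |1 5; -5 -1| = −1·(-1 − (-25)) = -24
  + (-1) · |-1 -2; -5 -1| = (-1)·(1 − 10) = 9
Sum: (-24) + (9) = -15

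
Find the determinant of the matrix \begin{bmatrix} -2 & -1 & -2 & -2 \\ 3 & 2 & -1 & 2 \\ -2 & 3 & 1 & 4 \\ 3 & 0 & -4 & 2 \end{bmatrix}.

Expand along row 4 (it has 1 zero):
  − (3) · M_41   where M_41 = det([-1 -2 -2; 2 -1 2; 3 1 4]) = 0
  − (-4) · M_43   where M_43 = det([-2 -1 -2; 3 2 2; -2 3 4]) = -14
  + (2) · M_44   where M_44 = det([-2 -1 -2; 3 2 -1; -2 3 1]) = -35
det = (-1)·(3)·(0) + (-1)·(-4)·(-14) + (+1)·(2)·(-35) = -126

-126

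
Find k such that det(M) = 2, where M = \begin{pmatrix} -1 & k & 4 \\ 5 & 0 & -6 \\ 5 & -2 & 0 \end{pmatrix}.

Expanding along the row containing k, det(M) is linear in k: det(M) = (-30)·k + (-28).
Set (-30)·k + (-28) = 2  ⇒  (-30)·k = 30  ⇒  k = -1.

k = -1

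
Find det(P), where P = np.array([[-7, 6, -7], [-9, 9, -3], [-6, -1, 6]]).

Expand along column 1:
  + (-7) · |9 -3; -1 6| = (-7)·(54 − 3) = -357
  − (-9) · |6 -7; -1 6| = −(-9)·(36 − 7) = 261
  + (-6) · |6 -7; 9 -3| = (-6)·(-18 − (-63)) = -270
Sum: (-357) + (261) + (-270) = -366

det(P) = -366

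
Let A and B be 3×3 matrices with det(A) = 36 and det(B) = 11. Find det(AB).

det(AB) = det(A)·det(B) = (36)·(11) = 396

396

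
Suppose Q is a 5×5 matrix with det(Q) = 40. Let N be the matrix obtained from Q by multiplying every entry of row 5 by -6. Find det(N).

-240

Scaling one row by -6 multiplies the determinant by -6.
det(N) = (-6)·(40) = -240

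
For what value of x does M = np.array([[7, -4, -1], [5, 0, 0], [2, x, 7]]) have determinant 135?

Expanding along the column containing x, det(M) is linear in x: det(M) = (-5)·x + (140).
Set (-5)·x + (140) = 135  ⇒  (-5)·x = -5  ⇒  x = 1.

1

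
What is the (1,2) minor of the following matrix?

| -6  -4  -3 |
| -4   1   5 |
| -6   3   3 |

18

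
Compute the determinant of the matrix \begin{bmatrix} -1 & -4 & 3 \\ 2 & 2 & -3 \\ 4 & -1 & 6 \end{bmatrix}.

57

Expand along row 1:
  + (-1) · |2 -3; -1 6| = (-1)·(12 − 3) = -9
  − (-4) · |2 -3; 4 6| = −(-4)·(12 − (-12)) = 96
  + 3 · |2 2; 4 -1| = 3·(-2 − 8) = -30
Sum: (-9) + (96) + (-30) = 57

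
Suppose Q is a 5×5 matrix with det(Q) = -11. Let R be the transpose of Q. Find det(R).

-11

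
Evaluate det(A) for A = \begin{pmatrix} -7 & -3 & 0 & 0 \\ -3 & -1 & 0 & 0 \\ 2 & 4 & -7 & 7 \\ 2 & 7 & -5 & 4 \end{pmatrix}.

det(A) = -14

A is block lower-triangular with a 2×2 block and a 2×2 block on the diagonal, so its determinant equals the product of the determinants of the diagonal blocks.
det of the 2×2 block = -2
det of the 2×2 block = 7
det = (-2)·(7) = -14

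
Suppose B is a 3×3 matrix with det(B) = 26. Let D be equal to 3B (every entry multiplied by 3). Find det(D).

702

For a 3×3 matrix, det(3B) = 3^3·det(B) = 27·det(B).
det(D) = (27)·(26) = 702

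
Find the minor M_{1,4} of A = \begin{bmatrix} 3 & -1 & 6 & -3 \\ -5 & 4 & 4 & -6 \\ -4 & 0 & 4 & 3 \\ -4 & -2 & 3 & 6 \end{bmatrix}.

Delete row 1 and column 4; the remaining 3×3 submatrix is [-5 4 4; -4 0 4; -4 -2 3].
Its determinant is -24.

-24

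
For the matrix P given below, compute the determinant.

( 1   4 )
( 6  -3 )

det(P) = 1·(-3) − 4·6 = -3 − 24 = -27

|P| = -27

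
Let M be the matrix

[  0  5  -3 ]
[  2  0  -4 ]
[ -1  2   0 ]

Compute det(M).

8

Expand along row 1:
  − 5 · |2 -4; -1 0| = −5·(0 − 4) = 20
  + (-3) · |2 0; -1 2| = (-3)·(4 − 0) = -12
Sum: (20) + (-12) = 8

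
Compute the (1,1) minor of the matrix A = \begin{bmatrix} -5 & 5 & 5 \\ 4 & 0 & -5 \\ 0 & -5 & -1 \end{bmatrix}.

-25

Delete row 1 and column 1; the remaining 2×2 submatrix is [0 -5; -5 -1].
Its determinant is 0·(-1) − (-5)·(-5) = -25.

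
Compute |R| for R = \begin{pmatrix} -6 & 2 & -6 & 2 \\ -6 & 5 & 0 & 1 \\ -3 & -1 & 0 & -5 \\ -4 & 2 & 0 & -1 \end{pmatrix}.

Expand along column 3 (it has 3 zeros):
  + (-6) · M_13   where M_13 = det([-6 5 1; -3 -1 -5; -4 2 -1]) = 9
det = (+1)·(-6)·(9) = -54

|R| = -54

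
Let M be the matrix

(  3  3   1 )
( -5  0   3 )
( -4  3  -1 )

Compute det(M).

The determinant is -93.

Expand along row 2:
  − (-5) · |3 1; 3 -1| = −(-5)·(-3 − 3) = -30
  − 3 · |3 3; -4 3| = −3·(9 − (-12)) = -63
Sum: (-30) + (-63) = -93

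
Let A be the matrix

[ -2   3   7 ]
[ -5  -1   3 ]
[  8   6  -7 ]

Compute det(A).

Expand along column 1:
  + (-2) · |-1 3; 6 -7| = (-2)·(7 − 18) = 22
  − (-5) · |3 7; 6 -7| = −(-5)·(-21 − 42) = -315
  + 8 · |3 7; -1 3| = 8·(9 − (-7)) = 128
Sum: (22) + (-315) + (128) = -165

The determinant is -165.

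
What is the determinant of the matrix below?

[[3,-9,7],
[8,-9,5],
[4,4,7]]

The determinant is 551.

Expand along column 1:
  + 3 · |-9 5; 4 7| = 3·(-63 − 20) = -249
  − 8 · |-9 7; 4 7| = −8·(-63 − 28) = 728
  + 4 · |-9 7; -9 5| = 4·(-45 − (-63)) = 72
Sum: (-249) + (728) + (72) = 551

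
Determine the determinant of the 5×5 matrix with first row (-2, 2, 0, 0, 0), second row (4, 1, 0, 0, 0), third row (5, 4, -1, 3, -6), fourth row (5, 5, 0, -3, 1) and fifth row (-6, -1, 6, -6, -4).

The matrix is block lower-triangular with a 2×2 block and a 3×3 block on the diagonal, so its determinant equals the product of the determinants of the diagonal blocks.
det of the 2×2 block = -10
det of the 3×3 block = -108
det = (-10)·(-108) = 1080

The determinant is 1080.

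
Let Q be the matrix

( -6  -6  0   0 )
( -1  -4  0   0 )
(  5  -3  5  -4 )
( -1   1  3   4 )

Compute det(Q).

Q is block lower-triangular with a 2×2 block and a 2×2 block on the diagonal, so its determinant equals the product of the determinants of the diagonal blocks.
det of the 2×2 block = 18
det of the 2×2 block = 32
det = (18)·(32) = 576

det(Q) = 576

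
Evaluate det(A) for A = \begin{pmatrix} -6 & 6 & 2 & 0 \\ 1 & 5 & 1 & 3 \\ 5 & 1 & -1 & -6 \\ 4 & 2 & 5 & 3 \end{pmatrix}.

Expand along row 1 (it has 1 zero):
  + (-6) · M_11   where M_11 = det([5 1 3; 1 -1 -6; 2 5 3]) = 141
  − (6) · M_12   where M_12 = det([1 1 3; 5 -1 -6; 4 5 3]) = 75
  + (2) · M_13   where M_13 = det([1 5 3; 5 1 -6; 4 2 3]) = -162
det = (+1)·(-6)·(141) + (-1)·(6)·(75) + (+1)·(2)·(-162) = -1620

det(A) = -1620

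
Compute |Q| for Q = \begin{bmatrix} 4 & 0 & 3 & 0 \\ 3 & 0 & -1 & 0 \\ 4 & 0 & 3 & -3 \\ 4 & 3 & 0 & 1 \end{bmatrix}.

117

Expand along column 2 (it has 3 zeros):
  + (3) · M_42   where M_42 = det([4 3 0; 3 -1 0; 4 3 -3]) = 39
det = (+1)·(3)·(39) = 117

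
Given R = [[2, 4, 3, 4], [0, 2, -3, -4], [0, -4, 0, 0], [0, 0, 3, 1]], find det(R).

Expand along row 3 (it has 3 zeros):
  − (-4) · M_32   where M_32 = det([2 3 4; 0 -3 -4; 0 3 1]) = 18
det = (-1)·(-4)·(18) = 72

72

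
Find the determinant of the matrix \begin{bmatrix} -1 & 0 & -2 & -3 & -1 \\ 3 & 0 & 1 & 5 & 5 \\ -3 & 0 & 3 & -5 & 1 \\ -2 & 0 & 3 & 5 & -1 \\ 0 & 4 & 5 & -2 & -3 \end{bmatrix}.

Expand along column 2 (it has 4 zeros):
  − (4) · M_52   where M_52 = det([-1 -2 -3 -1; 3 1 5 5; -3 3 -5 1; -2 3 5 -1]) = -266
det = (-1)·(4)·(-266) = 1064

The determinant is 1064.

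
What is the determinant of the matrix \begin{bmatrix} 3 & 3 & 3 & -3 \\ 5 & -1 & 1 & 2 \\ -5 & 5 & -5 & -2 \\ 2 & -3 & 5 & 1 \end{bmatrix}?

Expand along row 1:
  + (3) · M_11   where M_11 = det([-1 1 2; 5 -5 -2; -3 5 1]) = 16
  − (3) · M_12   where M_12 = det([5 1 2; -5 -5 -2; 2 5 1]) = -4
  + (3) · M_13   where M_13 = det([5 -1 2; -5 5 -2; 2 -3 1]) = 4
  − (-3) · M_14   where M_14 = det([5 -1 1; -5 5 -5; 2 -3 5]) = 40
det = (+1)·(3)·(16) + (-1)·(3)·(-4) + (+1)·(3)·(4) + (-1)·(-3)·(40) = 192

192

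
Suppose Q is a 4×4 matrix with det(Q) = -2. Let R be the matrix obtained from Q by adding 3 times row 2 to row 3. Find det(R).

|R| = -2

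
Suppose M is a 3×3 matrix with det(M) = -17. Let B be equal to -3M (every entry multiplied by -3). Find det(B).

For a 3×3 matrix, det(-3M) = (-3)^3·det(M) = -27·det(M).
det(B) = (-27)·(-17) = 459

459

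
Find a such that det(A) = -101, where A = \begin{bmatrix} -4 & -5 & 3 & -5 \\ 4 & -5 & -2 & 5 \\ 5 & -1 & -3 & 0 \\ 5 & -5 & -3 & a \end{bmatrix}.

a = -1

Expanding along the column containing a, det(A) is linear in a: det(A) = (1)·a + (-100).
Set (1)·a + (-100) = -101  ⇒  (1)·a = -1  ⇒  a = -1.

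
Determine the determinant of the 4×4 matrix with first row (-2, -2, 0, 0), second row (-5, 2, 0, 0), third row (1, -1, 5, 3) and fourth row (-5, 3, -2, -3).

126

The matrix is block lower-triangular with a 2×2 block and a 2×2 block on the diagonal, so its determinant equals the product of the determinants of the diagonal blocks.
det of the 2×2 block = -14
det of the 2×2 block = -9
det = (-14)·(-9) = 126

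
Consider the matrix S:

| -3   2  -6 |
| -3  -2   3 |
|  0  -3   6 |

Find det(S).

|S| = -9

Expand along row 3:
  − (-3) · |-3 -6; -3 3| = −(-3)·(-9 − 18) = -81
  + 6 · |-3 2; -3 -2| = 6·(6 − (-6)) = 72
Sum: (-81) + (72) = -9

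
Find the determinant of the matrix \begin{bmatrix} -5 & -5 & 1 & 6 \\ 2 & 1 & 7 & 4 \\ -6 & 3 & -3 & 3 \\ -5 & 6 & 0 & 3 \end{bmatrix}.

-438

Expand along row 4 (it has 1 zero):
  − (-5) · M_41   where M_41 = det([-5 1 6; 1 7 4; 3 -3 3]) = -300
  + (6) · M_42   where M_42 = det([-5 1 6; 2 7 4; -6 -3 3]) = 21
  + (3) · M_44   where M_44 = det([-5 -5 1; 2 1 7; -6 3 -3]) = 312
det = (-1)·(-5)·(-300) + (+1)·(6)·(21) + (+1)·(3)·(312) = -438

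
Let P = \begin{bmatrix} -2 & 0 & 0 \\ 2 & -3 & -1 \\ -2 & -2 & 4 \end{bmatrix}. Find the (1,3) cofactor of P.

Delete row 1 and column 3; the remaining 2×2 submatrix is [2 -3; -2 -2].
Its determinant is 2·(-2) − (-3)·(-2) = -10.
The cofactor carries sign (−1)^(1+3) = +1, so C_{1,3} = +(-10) = -10.

The cofactor is -10.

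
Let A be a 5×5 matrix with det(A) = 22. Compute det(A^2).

det(A^2) = (det A)^2 = (22)^2 = 484

484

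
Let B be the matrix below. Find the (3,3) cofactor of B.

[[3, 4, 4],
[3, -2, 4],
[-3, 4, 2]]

The cofactor is -18.

Delete row 3 and column 3; the remaining 2×2 submatrix is [3 4; 3 -2].
Its determinant is 3·(-2) − 4·3 = -18.
The cofactor carries sign (−1)^(3+3) = +1, so C_{3,3} = +(-18) = -18.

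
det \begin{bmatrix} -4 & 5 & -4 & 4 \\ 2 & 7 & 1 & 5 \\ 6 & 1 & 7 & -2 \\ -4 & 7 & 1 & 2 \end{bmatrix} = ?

-198

Expand along row 1:
  + (-4) · M_11   where M_11 = det([7 1 5; 1 7 -2; 7 1 2]) = -144
  − (5) · M_12   where M_12 = det([2 1 5; 6 7 -2; -4 1 2]) = 198
  + (-4) · M_13   where M_13 = det([2 7 5; 6 1 -2; -4 7 2]) = 234
  − (4) · M_14   where M_14 = det([2 7 1; 6 1 7; -4 7 1]) = -288
det = (+1)·(-4)·(-144) + (-1)·(5)·(198) + (+1)·(-4)·(234) + (-1)·(4)·(-288) = -198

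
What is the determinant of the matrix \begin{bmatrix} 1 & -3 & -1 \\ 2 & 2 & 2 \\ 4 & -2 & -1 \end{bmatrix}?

-16

Expand along column 1:
  + 1 · |2 2; -2 -1| = 1·(-2 − (-4)) = 2
  − 2 · |-3 -1; -2 -1| = −2·(3 − 2) = -2
  + 4 · |-3 -1; 2 2| = 4·(-6 − (-2)) = -16
Sum: (2) + (-2) + (-16) = -16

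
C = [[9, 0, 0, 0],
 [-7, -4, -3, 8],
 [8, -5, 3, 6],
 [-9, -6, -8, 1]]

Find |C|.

Expand along row 1 (it has 3 zeros):
  + (9) · M_11   where M_11 = det([-4 -3 8; -5 3 6; -6 -8 1]) = 353
det = (+1)·(9)·(353) = 3177

3177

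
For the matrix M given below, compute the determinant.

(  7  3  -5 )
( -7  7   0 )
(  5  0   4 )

Expand along column 2:
  − 3 · |-7 0; 5 4| = −3·(-28 − 0) = 84
  + 7 · |7 -5; 5 4| = 7·(28 − (-25)) = 371
Sum: (84) + (371) = 455

|M| = 455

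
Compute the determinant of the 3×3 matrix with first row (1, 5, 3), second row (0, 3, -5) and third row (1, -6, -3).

-73

Expand along row 2:
  + 3 · |1 3; 1 -3| = 3·(-3 − 3) = -18
  − (-5) · |1 5; 1 -6| = −(-5)·(-6 − 5) = -55
Sum: (-18) + (-55) = -73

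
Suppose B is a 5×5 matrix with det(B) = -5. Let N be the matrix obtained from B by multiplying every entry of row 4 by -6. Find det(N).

Scaling one row by -6 multiplies the determinant by -6.
det(N) = (-6)·(-5) = 30

The determinant is 30.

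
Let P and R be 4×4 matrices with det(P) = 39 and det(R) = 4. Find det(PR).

The determinant is 156.

det(PR) = det(P)·det(R) = (39)·(4) = 156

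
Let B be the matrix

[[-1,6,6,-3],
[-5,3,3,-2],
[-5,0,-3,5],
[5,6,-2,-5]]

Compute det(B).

det(B) = 1416

Expand along row 3 (it has 1 zero):
  + (-5) · M_31   where M_31 = det([6 6 -3; 3 3 -2; 6 -2 -5]) = -24
  + (-3) · M_33   where M_33 = det([-1 6 -3; -5 3 -2; 5 6 -5]) = -72
  − (5) · M_34   where M_34 = det([-1 6 6; -5 3 3; 5 6 -2]) = -216
det = (+1)·(-5)·(-24) + (+1)·(-3)·(-72) + (-1)·(5)·(-216) = 1416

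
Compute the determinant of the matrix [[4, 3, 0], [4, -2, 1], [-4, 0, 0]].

-12

Expand along row 3:
  + (-4) · |3 0; -2 1| = (-4)·(3 − 0) = -12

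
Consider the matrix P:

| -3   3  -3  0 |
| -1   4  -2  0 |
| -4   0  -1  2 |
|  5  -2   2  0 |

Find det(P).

|P| = -36

Expand along column 4 (it has 3 zeros):
  − (2) · M_34   where M_34 = det([-3 3 -3; -1 4 -2; 5 -2 2]) = 18
det = (-1)·(2)·(18) = -36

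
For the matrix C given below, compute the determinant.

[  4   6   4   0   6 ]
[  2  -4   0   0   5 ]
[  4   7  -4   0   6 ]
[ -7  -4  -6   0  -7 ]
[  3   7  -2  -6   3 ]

det(C) = 7416

Expand along column 4 (it has 4 zeros):
  − (-6) · M_54   where M_54 = det([4 6 4 6; 2 -4 0 5; 4 7 -4 6; -7 -4 -6 -7]) = 1236
det = (-1)·(-6)·(1236) = 7416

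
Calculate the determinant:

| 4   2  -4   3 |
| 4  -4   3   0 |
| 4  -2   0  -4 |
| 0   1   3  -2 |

Expand along row 2 (it has 1 zero):
  − (4) · M_21   where M_21 = det([2 -4 3; -2 0 -4; 1 3 -2]) = 38
  + (-4) · M_22   where M_22 = det([4 -4 3; 4 0 -4; 0 3 -2]) = 52
  − (3) · M_23   where M_23 = det([4 2 3; 4 -2 -4; 0 1 -2]) = 60
det = (-1)·(4)·(38) + (+1)·(-4)·(52) + (-1)·(3)·(60) = -540

The determinant is -540.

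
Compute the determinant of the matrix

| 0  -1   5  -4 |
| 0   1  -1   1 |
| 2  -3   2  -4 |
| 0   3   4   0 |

The determinant is -18.

Expand along column 1 (it has 3 zeros):
  + (2) · M_31   where M_31 = det([-1 5 -4; 1 -1 1; 3 4 0]) = -9
det = (+1)·(2)·(-9) = -18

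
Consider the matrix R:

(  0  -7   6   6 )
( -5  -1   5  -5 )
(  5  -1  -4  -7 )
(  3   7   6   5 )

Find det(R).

The determinant is -6766.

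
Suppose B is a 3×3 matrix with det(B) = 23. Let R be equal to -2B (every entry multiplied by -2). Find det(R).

The determinant is -184.

For a 3×3 matrix, det(-2B) = (-2)^3·det(B) = -8·det(B).
det(R) = (-8)·(23) = -184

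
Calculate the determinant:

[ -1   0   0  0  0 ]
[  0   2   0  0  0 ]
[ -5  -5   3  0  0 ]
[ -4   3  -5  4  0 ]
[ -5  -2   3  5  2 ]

-48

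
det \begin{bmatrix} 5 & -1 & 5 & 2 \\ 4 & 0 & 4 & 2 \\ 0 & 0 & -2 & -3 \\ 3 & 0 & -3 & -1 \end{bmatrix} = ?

The determinant is -52.

Expand along column 2 (it has 3 zeros):
  − (-1) · M_12   where M_12 = det([4 4 2; 0 -2 -3; 3 -3 -1]) = -52
det = (-1)·(-1)·(-52) = -52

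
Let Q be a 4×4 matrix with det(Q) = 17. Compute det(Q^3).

4913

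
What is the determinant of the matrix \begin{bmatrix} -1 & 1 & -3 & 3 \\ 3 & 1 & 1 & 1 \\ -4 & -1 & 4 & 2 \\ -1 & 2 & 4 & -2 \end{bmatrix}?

270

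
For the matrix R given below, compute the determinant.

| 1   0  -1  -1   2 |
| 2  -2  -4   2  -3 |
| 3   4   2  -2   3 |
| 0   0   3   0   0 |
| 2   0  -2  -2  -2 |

-324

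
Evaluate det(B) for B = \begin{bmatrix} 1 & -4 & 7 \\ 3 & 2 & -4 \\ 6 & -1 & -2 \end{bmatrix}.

-41

Expand along row 1:
  + 1 · |2 -4; -1 -2| = 1·(-4 − 4) = -8
  − (-4) · |3 -4; 6 -2| = −(-4)·(-6 − (-24)) = 72
  + 7 · |3 2; 6 -1| = 7·(-3 − 12) = -105
Sum: (-8) + (72) + (-105) = -41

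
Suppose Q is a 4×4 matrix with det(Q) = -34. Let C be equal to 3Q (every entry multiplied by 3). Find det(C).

-2754

For a 4×4 matrix, det(3Q) = 3^4·det(Q) = 81·det(Q).
det(C) = (81)·(-34) = -2754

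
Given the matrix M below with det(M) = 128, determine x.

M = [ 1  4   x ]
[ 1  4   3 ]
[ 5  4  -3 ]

x = -5

Expanding along the column containing x, det(M) is linear in x: det(M) = (-16)·x + (48).
Set (-16)·x + (48) = 128  ⇒  (-16)·x = 80  ⇒  x = -5.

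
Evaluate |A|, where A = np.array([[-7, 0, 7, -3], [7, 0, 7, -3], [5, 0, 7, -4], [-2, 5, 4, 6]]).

Expand along column 2 (it has 3 zeros):
  + (5) · M_42   where M_42 = det([-7 7 -3; 7 7 -3; 5 7 -4]) = 98
det = (+1)·(5)·(98) = 490

|A| = 490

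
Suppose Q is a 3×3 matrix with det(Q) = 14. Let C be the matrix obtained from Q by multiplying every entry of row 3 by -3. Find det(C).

Scaling one row by -3 multiplies the determinant by -3.
det(C) = (-3)·(14) = -42

|C| = -42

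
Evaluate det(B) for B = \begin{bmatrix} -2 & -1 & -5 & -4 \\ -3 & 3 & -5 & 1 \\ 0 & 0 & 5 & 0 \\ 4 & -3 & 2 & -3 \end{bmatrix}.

|B| = 145

Expand along row 3 (it has 3 zeros):
  + (5) · M_33   where M_33 = det([-2 -1 -4; -3 3 1; 4 -3 -3]) = 29
det = (+1)·(5)·(29) = 145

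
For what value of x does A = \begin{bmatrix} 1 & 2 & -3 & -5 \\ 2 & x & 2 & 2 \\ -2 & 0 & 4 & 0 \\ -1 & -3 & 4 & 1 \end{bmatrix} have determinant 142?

-1

Expanding along the row containing x, det(A) is linear in x: det(A) = (18)·x + (160).
Set (18)·x + (160) = 142  ⇒  (18)·x = -18  ⇒  x = -1.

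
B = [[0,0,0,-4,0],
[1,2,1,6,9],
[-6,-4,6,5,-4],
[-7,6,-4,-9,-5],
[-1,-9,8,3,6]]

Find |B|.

Expand along row 1 (it has 4 zeros):
  − (-4) · M_14   where M_14 = det([1 2 1 9; -6 -4 6 -4; -7 6 -4 -5; -1 -9 8 6]) = -2238
det = (-1)·(-4)·(-2238) = -8952

The determinant is -8952.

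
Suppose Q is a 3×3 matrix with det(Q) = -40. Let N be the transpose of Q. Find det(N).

det(Qᵀ) = det(Q).
det(N) = (1)·(-40) = -40

-40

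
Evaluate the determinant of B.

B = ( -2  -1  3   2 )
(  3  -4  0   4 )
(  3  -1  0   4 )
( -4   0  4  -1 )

det(B) = -51

Expand along column 3 (it has 2 zeros):
  + (3) · M_13   where M_13 = det([3 -4 4; 3 -1 4; -4 0 -1]) = 39
  − (4) · M_43   where M_43 = det([-2 -1 2; 3 -4 4; 3 -1 4]) = 42
det = (+1)·(3)·(39) + (-1)·(4)·(42) = -51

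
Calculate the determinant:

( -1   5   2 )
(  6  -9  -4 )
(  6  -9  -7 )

The determinant is 63.

Expand along row 1:
  + (-1) · |-9 -4; -9 -7| = (-1)·(63 − 36) = -27
  − 5 · |6 -4; 6 -7| = −5·(-42 − (-24)) = 90
  + 2 · |6 -9; 6 -9| = 2·(-54 − (-54)) = 0
Sum: (-27) + (90) + (0) = 63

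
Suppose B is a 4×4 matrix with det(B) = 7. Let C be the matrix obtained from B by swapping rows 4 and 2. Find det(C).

Swapping two rows multiplies the determinant by −1.
det(C) = (-1)·(7) = -7

-7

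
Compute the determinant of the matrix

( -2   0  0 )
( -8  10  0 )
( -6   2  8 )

-160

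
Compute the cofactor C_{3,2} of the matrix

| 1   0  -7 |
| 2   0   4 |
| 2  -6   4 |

Delete row 3 and column 2; the remaining 2×2 submatrix is [1 -7; 2 4].
Its determinant is 1·4 − (-7)·2 = 18.
The cofactor carries sign (−1)^(3+2) = −1, so C_{3,2} = −(18) = -18.

-18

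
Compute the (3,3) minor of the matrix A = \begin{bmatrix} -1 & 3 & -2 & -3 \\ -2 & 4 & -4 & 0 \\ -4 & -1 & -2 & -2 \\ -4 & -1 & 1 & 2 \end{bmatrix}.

-50

Delete row 3 and column 3; the remaining 3×3 submatrix is [-1 3 -3; -2 4 0; -4 -1 2].
Its determinant is -50.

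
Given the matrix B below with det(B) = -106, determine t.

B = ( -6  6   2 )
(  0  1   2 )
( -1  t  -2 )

Expanding along the column containing t, det(B) is linear in t: det(B) = (12)·t + (2).
Set (12)·t + (2) = -106  ⇒  (12)·t = -108  ⇒  t = -9.

-9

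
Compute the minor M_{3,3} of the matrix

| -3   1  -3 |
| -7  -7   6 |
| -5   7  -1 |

Delete row 3 and column 3; the remaining 2×2 submatrix is [-3 1; -7 -7].
Its determinant is (-3)·(-7) − 1·(-7) = 28.

28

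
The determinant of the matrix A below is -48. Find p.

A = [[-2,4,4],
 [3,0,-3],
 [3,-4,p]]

Expanding along the row containing p, det(A) is linear in p: det(A) = (-12)·p + (-60).
Set (-12)·p + (-60) = -48  ⇒  (-12)·p = 12  ⇒  p = -1.

-1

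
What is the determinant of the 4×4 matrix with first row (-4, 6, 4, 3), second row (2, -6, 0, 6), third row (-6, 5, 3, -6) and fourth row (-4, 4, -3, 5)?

Expand along row 2 (it has 1 zero):
  − (2) · M_21   where M_21 = det([6 4 3; 5 3 -6; 4 -3 5]) = -295
  + (-6) · M_22   where M_22 = det([-4 4 3; -6 3 -6; -4 -3 5]) = 318
  + (6) · M_24   where M_24 = det([-4 6 4; -6 5 3; -4 4 -3]) = -88
det = (-1)·(2)·(-295) + (+1)·(-6)·(318) + (+1)·(6)·(-88) = -1846

-1846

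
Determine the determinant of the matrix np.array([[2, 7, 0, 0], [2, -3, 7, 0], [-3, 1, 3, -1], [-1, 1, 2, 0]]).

Expand along column 4 (it has 3 zeros):
  − (-1) · M_34   where M_34 = det([2 7 0; 2 -3 7; -1 1 2]) = -103
det = (-1)·(-1)·(-103) = -103

-103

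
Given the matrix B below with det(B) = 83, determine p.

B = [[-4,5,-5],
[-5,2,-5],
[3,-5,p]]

Expanding along the row containing p, det(B) is linear in p: det(B) = (17)·p + (-70).
Set (17)·p + (-70) = 83  ⇒  (17)·p = 153  ⇒  p = 9.

9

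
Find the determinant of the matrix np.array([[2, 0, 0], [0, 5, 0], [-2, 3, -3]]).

The determinant is -30.

The matrix is lower triangular, so the determinant is the product of the diagonal entries:
det = (2) · (5) · (-3) = -30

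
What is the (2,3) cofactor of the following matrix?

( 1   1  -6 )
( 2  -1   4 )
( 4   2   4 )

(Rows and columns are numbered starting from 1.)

Delete row 2 and column 3; the remaining 2×2 submatrix is [1 1; 4 2].
Its determinant is 1·2 − 1·4 = -2.
The cofactor carries sign (−1)^(2+3) = −1, so C_{2,3} = −(-2) = 2.

2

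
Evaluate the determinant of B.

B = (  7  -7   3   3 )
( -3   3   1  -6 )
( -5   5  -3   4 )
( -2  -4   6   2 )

Expand along row 1:
  + (7) · M_11   where M_11 = det([3 1 -6; 5 -3 4; -4 6 2]) = -224
  − (-7) · M_12   where M_12 = det([-3 1 -6; -5 -3 4; -2 6 2]) = 308
  + (3) · M_13   where M_13 = det([-3 3 -6; -5 5 4; -2 -4 2]) = -252
  − (3) · M_14   where M_14 = det([-3 3 1; -5 5 -3; -2 -4 6]) = 84
det = (+1)·(7)·(-224) + (-1)·(-7)·(308) + (+1)·(3)·(-252) + (-1)·(3)·(84) = -420

-420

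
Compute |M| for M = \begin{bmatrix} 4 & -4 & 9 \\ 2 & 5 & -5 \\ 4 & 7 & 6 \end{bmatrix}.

Expand along row 1:
  + 4 · |5 -5; 7 6| = 4·(30 − (-35)) = 260
  − (-4) · |2 -5; 4 6| = −(-4)·(12 − (-20)) = 128
  + 9 · |2 5; 4 7| = 9·(14 − 20) = -54
Sum: (260) + (128) + (-54) = 334

The determinant is 334.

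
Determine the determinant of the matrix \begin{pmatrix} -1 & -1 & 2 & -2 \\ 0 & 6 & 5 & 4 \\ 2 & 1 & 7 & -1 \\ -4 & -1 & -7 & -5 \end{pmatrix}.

384

Expand along row 2 (it has 1 zero):
  + (6) · M_22   where M_22 = det([-1 2 -2; 2 7 -1; -4 -7 -5]) = 42
  − (5) · M_23   where M_23 = det([-1 -1 -2; 2 1 -1; -4 -1 -5]) = -12
  + (4) · M_24   where M_24 = det([-1 -1 2; 2 1 7; -4 -1 -7]) = 18
det = (+1)·(6)·(42) + (-1)·(5)·(-12) + (+1)·(4)·(18) = 384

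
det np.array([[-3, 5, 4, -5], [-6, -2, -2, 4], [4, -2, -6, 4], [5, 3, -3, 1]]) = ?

Expand along row 1:
  + (-3) · M_11   where M_11 = det([-2 -2 4; -2 -6 4; 3 -3 1]) = 56
  − (5) · M_12   where M_12 = det([-6 -2 4; 4 -6 4; 5 -3 1]) = 4
  + (4) · M_13   where M_13 = det([-6 -2 4; 4 -2 4; 5 3 1]) = 140
  − (-5) · M_14   where M_14 = det([-6 -2 -2; 4 -2 -6; 5 3 -3]) = -152
det = (+1)·(-3)·(56) + (-1)·(5)·(4) + (+1)·(4)·(140) + (-1)·(-5)·(-152) = -388

-388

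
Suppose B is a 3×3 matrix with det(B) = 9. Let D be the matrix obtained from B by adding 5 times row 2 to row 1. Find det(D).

Adding a multiple of one row to another leaves the determinant unchanged.
det(D) = (1)·(9) = 9

The determinant is 9.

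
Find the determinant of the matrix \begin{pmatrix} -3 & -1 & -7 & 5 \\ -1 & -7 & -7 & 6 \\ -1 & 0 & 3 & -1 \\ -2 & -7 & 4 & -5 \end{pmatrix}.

Expand along row 3 (it has 1 zero):
  + (-1) · M_31   where M_31 = det([-1 -7 5; -7 -7 6; -7 4 -5]) = 143
  + (3) · M_33   where M_33 = det([-3 -1 5; -1 -7 6; -2 -7 -5]) = -249
  − (-1) · M_34   where M_34 = det([-3 -1 -7; -1 -7 -7; -2 -7 4]) = 262
det = (+1)·(-1)·(143) + (+1)·(3)·(-249) + (-1)·(-1)·(262) = -628

The determinant is -628.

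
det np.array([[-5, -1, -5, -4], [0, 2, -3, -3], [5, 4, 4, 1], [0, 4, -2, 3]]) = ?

Expand along column 1 (it has 2 zeros):
  + (-5) · M_11   where M_11 = det([2 -3 -3; 4 4 1; 4 -2 3]) = 124
  + (5) · M_31   where M_31 = det([-1 -5 -4; 2 -3 -3; 4 -2 3]) = 73
det = (+1)·(-5)·(124) + (+1)·(5)·(73) = -255

-255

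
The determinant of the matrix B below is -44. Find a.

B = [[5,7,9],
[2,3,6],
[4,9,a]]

Expanding along the row containing a, det(B) is linear in a: det(B) = (1)·a + (-48).
Set (1)·a + (-48) = -44  ⇒  (1)·a = 4  ⇒  a = 4.

4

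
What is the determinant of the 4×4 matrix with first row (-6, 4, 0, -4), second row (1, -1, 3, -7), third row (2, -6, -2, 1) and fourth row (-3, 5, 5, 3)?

Expand along row 1 (it has 1 zero):
  + (-6) · M_11   where M_11 = det([-1 3 -7; -6 -2 1; 5 5 3]) = 220
  − (4) · M_12   where M_12 = det([1 3 -7; 2 -2 1; -3 5 3]) = -66
  − (-4) · M_14   where M_14 = det([1 -1 3; 2 -6 -2; -3 5 5]) = -40
det = (+1)·(-6)·(220) + (-1)·(4)·(-66) + (-1)·(-4)·(-40) = -1216

-1216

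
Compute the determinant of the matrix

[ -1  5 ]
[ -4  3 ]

The determinant is 17.

det = (-1)·3 − 5·(-4) = -3 − (-20) = 17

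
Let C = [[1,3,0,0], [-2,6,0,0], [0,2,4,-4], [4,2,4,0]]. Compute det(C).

det(C) = 192

C is block lower-triangular with a 2×2 block and a 2×2 block on the diagonal, so its determinant equals the product of the determinants of the diagonal blocks.
det of the 2×2 block = 12
det of the 2×2 block = 16
det = (12)·(16) = 192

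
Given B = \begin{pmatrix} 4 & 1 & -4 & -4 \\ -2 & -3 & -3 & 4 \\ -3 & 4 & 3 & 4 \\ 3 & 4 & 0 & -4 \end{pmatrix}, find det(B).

Expand along row 4 (it has 1 zero):
  − (3) · M_41   where M_41 = det([1 -4 -4; -3 -3 4; 4 3 4]) = -148
  + (4) · M_42   where M_42 = det([4 -4 -4; -2 -3 4; -3 3 4]) = -20
  + (-4) · M_44   where M_44 = det([4 1 -4; -2 -3 -3; -3 4 3]) = 95
det = (-1)·(3)·(-148) + (+1)·(4)·(-20) + (+1)·(-4)·(95) = -16

The determinant is -16.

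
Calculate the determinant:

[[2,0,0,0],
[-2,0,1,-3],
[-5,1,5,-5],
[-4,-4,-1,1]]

-76

Expand along row 1 (it has 3 zeros):
  + (2) · M_11   where M_11 = det([0 1 -3; 1 5 -5; -4 -1 1]) = -38
det = (+1)·(2)·(-38) = -76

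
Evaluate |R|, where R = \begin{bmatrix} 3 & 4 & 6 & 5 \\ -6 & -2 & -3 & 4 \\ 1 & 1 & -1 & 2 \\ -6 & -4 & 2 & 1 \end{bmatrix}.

Expand along row 1:
  + (3) · M_11   where M_11 = det([-2 -3 4; 1 -1 2; -4 2 1]) = 29
  − (4) · M_12   where M_12 = det([-6 -3 4; 1 -1 2; -6 2 1]) = 53
  + (6) · M_13   where M_13 = det([-6 -2 4; 1 1 2; -6 -4 1]) = -20
  − (5) · M_14   where M_14 = det([-6 -2 -3; 1 1 -1; -6 -4 2]) = -2
det = (+1)·(3)·(29) + (-1)·(4)·(53) + (+1)·(6)·(-20) + (-1)·(5)·(-2) = -235

-235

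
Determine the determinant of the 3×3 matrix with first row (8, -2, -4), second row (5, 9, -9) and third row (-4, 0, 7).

358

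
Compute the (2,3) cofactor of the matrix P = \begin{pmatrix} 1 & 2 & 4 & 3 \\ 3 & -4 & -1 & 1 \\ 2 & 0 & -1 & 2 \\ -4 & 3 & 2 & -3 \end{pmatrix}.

-8

Delete row 2 and column 3; the remaining 3×3 submatrix is [1 2 3; 2 0 2; -4 3 -3].
Its determinant is 8.
The cofactor carries sign (−1)^(2+3) = −1, so C_{2,3} = −(8) = -8.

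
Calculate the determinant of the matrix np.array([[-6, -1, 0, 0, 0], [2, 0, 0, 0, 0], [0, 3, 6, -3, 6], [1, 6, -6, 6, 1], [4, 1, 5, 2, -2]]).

-630

The matrix is block lower-triangular with a 2×2 block and a 3×3 block on the diagonal, so its determinant equals the product of the determinants of the diagonal blocks.
det of the 2×2 block = 2
det of the 3×3 block = -315
det = (2)·(-315) = -630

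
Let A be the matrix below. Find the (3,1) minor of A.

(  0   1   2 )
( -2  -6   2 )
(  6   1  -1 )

14

Delete row 3 and column 1; the remaining 2×2 submatrix is [1 2; -6 2].
Its determinant is 1·2 − 2·(-6) = 14.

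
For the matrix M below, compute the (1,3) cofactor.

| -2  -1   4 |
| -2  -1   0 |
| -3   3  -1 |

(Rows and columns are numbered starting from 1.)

Delete row 1 and column 3; the remaining 2×2 submatrix is [-2 -1; -3 3].
Its determinant is (-2)·3 − (-1)·(-3) = -9.
The cofactor carries sign (−1)^(1+3) = +1, so C_{1,3} = +(-9) = -9.

-9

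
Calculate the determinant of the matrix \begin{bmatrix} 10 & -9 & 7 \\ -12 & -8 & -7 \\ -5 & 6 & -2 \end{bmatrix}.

Expand along row 1:
  + 10 · |-8 -7; 6 -2| = 10·(16 − (-42)) = 580
  − (-9) · |-12 -7; -5 -2| = −(-9)·(24 − 35) = -99
  + 7 · |-12 -8; -5 6| = 7·(-72 − 40) = -784
Sum: (580) + (-99) + (-784) = -303

-303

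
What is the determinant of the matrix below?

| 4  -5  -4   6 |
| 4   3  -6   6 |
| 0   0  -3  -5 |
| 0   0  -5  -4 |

-416

The matrix is block upper-triangular with a 2×2 block and a 2×2 block on the diagonal, so its determinant equals the product of the determinants of the diagonal blocks.
det of the 2×2 block = 32
det of the 2×2 block = -13
det = (32)·(-13) = -416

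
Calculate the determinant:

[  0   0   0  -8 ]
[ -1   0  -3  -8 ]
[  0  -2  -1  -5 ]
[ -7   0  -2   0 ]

Expand along row 1 (it has 3 zeros):
  − (-8) · M_14   where M_14 = det([-1 0 -3; 0 -2 -1; -7 0 -2]) = 38
det = (-1)·(-8)·(38) = 304

304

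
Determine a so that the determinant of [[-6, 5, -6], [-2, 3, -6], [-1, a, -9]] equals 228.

Expanding along the column containing a, det(A) is linear in a: det(A) = (-24)·a + (84).
Set (-24)·a + (84) = 228  ⇒  (-24)·a = 144  ⇒  a = -6.

-6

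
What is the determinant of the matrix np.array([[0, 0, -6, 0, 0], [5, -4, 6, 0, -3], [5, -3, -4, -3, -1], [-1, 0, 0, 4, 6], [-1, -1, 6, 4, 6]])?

The determinant is -726.

Expand along row 1 (it has 4 zeros):
  + (-6) · M_13   where M_13 = det([5 -4 0 -3; 5 -3 -3 -1; -1 0 4 6; -1 -1 4 6]) = 121
det = (+1)·(-6)·(121) = -726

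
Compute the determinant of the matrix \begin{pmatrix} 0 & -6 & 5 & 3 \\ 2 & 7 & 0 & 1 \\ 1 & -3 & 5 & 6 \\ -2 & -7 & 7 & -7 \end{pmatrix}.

The determinant is -159.

Expand along row 1 (it has 1 zero):
  − (-6) · M_12   where M_12 = det([2 0 1; 1 5 6; -2 7 -7]) = -137
  + (5) · M_13   where M_13 = det([2 7 1; 1 -3 6; -2 -7 -7]) = 78
  − (3) · M_14   where M_14 = det([2 7 0; 1 -3 5; -2 -7 7]) = -91
det = (-1)·(-6)·(-137) + (+1)·(5)·(78) + (-1)·(3)·(-91) = -159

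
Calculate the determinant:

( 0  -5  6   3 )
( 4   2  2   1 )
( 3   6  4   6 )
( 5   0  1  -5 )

Expand along row 1 (it has 1 zero):
  − (-5) · M_12   where M_12 = det([4 2 1; 3 4 6; 5 1 -5]) = -31
  + (6) · M_13   where M_13 = det([4 2 1; 3 6 6; 5 0 -5]) = -60
  − (3) · M_14   where M_14 = det([4 2 2; 3 6 4; 5 0 1]) = -2
det = (-1)·(-5)·(-31) + (+1)·(6)·(-60) + (-1)·(3)·(-2) = -509

-509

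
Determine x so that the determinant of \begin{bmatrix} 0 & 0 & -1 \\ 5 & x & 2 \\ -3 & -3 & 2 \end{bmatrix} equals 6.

Expanding along the row containing x, det(M) is linear in x: det(M) = (-3)·x + (15).
Set (-3)·x + (15) = 6  ⇒  (-3)·x = -9  ⇒  x = 3.

3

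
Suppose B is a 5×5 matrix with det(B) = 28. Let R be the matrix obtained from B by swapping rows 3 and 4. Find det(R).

-28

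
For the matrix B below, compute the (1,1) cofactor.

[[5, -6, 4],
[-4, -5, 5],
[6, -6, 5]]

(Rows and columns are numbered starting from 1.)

The cofactor is 5.

Delete row 1 and column 1; the remaining 2×2 submatrix is [-5 5; -6 5].
Its determinant is (-5)·5 − 5·(-6) = 5.
The cofactor carries sign (−1)^(1+1) = +1, so C_{1,1} = +(5) = 5.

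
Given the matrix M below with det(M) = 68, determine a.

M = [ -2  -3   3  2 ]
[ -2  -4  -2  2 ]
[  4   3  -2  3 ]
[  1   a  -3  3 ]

Expanding along the column containing a, det(M) is linear in a: det(M) = (70)·a + (68).
Set (70)·a + (68) = 68  ⇒  (70)·a = 0  ⇒  a = 0.

a = 0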